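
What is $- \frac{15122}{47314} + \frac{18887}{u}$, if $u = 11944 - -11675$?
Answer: $\frac{268226500}{558754683} \approx 0.48004$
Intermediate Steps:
$u = 23619$ ($u = 11944 + 11675 = 23619$)
$- \frac{15122}{47314} + \frac{18887}{u} = - \frac{15122}{47314} + \frac{18887}{23619} = \left(-15122\right) \frac{1}{47314} + 18887 \cdot \frac{1}{23619} = - \frac{7561}{23657} + \frac{18887}{23619} = \frac{268226500}{558754683}$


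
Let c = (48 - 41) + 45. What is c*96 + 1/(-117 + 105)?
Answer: 59903/12 ≈ 4991.9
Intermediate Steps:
c = 52 (c = 7 + 45 = 52)
c*96 + 1/(-117 + 105) = 52*96 + 1/(-117 + 105) = 4992 + 1/(-12) = 4992 - 1/12 = 59903/12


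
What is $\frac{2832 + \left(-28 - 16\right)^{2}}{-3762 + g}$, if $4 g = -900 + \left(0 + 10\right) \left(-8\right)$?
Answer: $- \frac{4768}{4007} \approx -1.1899$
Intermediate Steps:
$g = -245$ ($g = \frac{-900 + \left(0 + 10\right) \left(-8\right)}{4} = \frac{-900 + 10 \left(-8\right)}{4} = \frac{-900 - 80}{4} = \frac{1}{4} \left(-980\right) = -245$)
$\frac{2832 + \left(-28 - 16\right)^{2}}{-3762 + g} = \frac{2832 + \left(-28 - 16\right)^{2}}{-3762 - 245} = \frac{2832 + \left(-44\right)^{2}}{-4007} = \left(2832 + 1936\right) \left(- \frac{1}{4007}\right) = 4768 \left(- \frac{1}{4007}\right) = - \frac{4768}{4007}$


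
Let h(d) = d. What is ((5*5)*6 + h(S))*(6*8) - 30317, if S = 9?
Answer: -22685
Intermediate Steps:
((5*5)*6 + h(S))*(6*8) - 30317 = ((5*5)*6 + 9)*(6*8) - 30317 = (25*6 + 9)*48 - 30317 = (150 + 9)*48 - 30317 = 159*48 - 30317 = 7632 - 30317 = -22685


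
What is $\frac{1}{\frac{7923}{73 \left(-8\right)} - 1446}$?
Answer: $- \frac{584}{852387} \approx -0.00068513$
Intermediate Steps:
$\frac{1}{\frac{7923}{73 \left(-8\right)} - 1446} = \frac{1}{\frac{7923}{-584} - 1446} = \frac{1}{7923 \left(- \frac{1}{584}\right) - 1446} = \frac{1}{- \frac{7923}{584} - 1446} = \frac{1}{- \frac{852387}{584}} = - \frac{584}{852387}$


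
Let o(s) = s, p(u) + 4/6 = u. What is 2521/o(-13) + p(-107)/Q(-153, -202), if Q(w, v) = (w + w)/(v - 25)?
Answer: -192203/702 ≈ -273.79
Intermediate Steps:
Q(w, v) = 2*w/(-25 + v) (Q(w, v) = (2*w)/(-25 + v) = 2*w/(-25 + v))
p(u) = -⅔ + u
2521/o(-13) + p(-107)/Q(-153, -202) = 2521/(-13) + (-⅔ - 107)/((2*(-153)/(-25 - 202))) = 2521*(-1/13) - 323/(3*(2*(-153)/(-227))) = -2521/13 - 323/(3*(2*(-153)*(-1/227))) = -2521/13 - 323/(3*306/227) = -2521/13 - 323/3*227/306 = -2521/13 - 4313/54 = -192203/702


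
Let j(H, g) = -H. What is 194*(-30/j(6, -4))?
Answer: 970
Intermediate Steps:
194*(-30/j(6, -4)) = 194*(-30/((-1*6))) = 194*(-30/(-6)) = 194*(-30*(-⅙)) = 194*5 = 970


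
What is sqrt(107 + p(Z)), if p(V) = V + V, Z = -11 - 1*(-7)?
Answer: 3*sqrt(11) ≈ 9.9499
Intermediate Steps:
Z = -4 (Z = -11 + 7 = -4)
p(V) = 2*V
sqrt(107 + p(Z)) = sqrt(107 + 2*(-4)) = sqrt(107 - 8) = sqrt(99) = 3*sqrt(11)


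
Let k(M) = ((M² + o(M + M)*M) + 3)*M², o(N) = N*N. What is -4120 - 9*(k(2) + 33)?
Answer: -5821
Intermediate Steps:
o(N) = N²
k(M) = M²*(3 + M² + 4*M³) (k(M) = ((M² + (M + M)²*M) + 3)*M² = ((M² + (2*M)²*M) + 3)*M² = ((M² + (4*M²)*M) + 3)*M² = ((M² + 4*M³) + 3)*M² = (3 + M² + 4*M³)*M² = M²*(3 + M² + 4*M³))
-4120 - 9*(k(2) + 33) = -4120 - 9*(2²*(3 + 2² + 4*2³) + 33) = -4120 - 9*(4*(3 + 4 + 4*8) + 33) = -4120 - 9*(4*(3 + 4 + 32) + 33) = -4120 - 9*(4*39 + 33) = -4120 - 9*(156 + 33) = -4120 - 9*189 = -4120 - 1*1701 = -4120 - 1701 = -5821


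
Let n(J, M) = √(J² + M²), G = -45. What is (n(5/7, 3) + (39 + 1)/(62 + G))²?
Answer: 213074/14161 + 80*√466/119 ≈ 29.559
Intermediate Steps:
(n(5/7, 3) + (39 + 1)/(62 + G))² = (√((5/7)² + 3²) + (39 + 1)/(62 - 45))² = (√((5*(⅐))² + 9) + 40/17)² = (√((5/7)² + 9) + 40*(1/17))² = (√(25/49 + 9) + 40/17)² = (√(466/49) + 40/17)² = (√466/7 + 40/17)² = (40/17 + √466/7)²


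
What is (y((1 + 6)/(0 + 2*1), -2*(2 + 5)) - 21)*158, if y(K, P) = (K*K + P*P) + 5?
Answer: 60751/2 ≈ 30376.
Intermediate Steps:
y(K, P) = 5 + K² + P² (y(K, P) = (K² + P²) + 5 = 5 + K² + P²)
(y((1 + 6)/(0 + 2*1), -2*(2 + 5)) - 21)*158 = ((5 + ((1 + 6)/(0 + 2*1))² + (-2*(2 + 5))²) - 21)*158 = ((5 + (7/(0 + 2))² + (-2*7)²) - 21)*158 = ((5 + (7/2)² + (-14)²) - 21)*158 = ((5 + (7*(½))² + 196) - 21)*158 = ((5 + (7/2)² + 196) - 21)*158 = ((5 + 49/4 + 196) - 21)*158 = (853/4 - 21)*158 = (769/4)*158 = 60751/2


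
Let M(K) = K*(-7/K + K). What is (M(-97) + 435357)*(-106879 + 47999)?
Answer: -26187409920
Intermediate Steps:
M(K) = K*(K - 7/K)
(M(-97) + 435357)*(-106879 + 47999) = ((-7 + (-97)²) + 435357)*(-106879 + 47999) = ((-7 + 9409) + 435357)*(-58880) = (9402 + 435357)*(-58880) = 444759*(-58880) = -26187409920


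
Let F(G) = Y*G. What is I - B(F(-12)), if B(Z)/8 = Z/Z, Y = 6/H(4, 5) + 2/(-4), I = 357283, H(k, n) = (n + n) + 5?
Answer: 357275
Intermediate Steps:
H(k, n) = 5 + 2*n (H(k, n) = 2*n + 5 = 5 + 2*n)
Y = -⅒ (Y = 6/(5 + 2*5) + 2/(-4) = 6/(5 + 10) + 2*(-¼) = 6/15 - ½ = 6*(1/15) - ½ = ⅖ - ½ = -⅒ ≈ -0.10000)
F(G) = -G/10
B(Z) = 8 (B(Z) = 8*(Z/Z) = 8*1 = 8)
I - B(F(-12)) = 357283 - 1*8 = 357283 - 8 = 357275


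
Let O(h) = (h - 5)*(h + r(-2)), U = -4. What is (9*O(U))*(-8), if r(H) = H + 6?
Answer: 0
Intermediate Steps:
r(H) = 6 + H
O(h) = (-5 + h)*(4 + h) (O(h) = (h - 5)*(h + (6 - 2)) = (-5 + h)*(h + 4) = (-5 + h)*(4 + h))
(9*O(U))*(-8) = (9*(-20 + (-4)² - 1*(-4)))*(-8) = (9*(-20 + 16 + 4))*(-8) = (9*0)*(-8) = 0*(-8) = 0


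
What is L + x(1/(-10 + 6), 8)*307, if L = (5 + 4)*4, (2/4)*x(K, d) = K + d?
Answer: 9589/2 ≈ 4794.5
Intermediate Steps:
x(K, d) = 2*K + 2*d (x(K, d) = 2*(K + d) = 2*K + 2*d)
L = 36 (L = 9*4 = 36)
L + x(1/(-10 + 6), 8)*307 = 36 + (2/(-10 + 6) + 2*8)*307 = 36 + (2/(-4) + 16)*307 = 36 + (2*(-¼) + 16)*307 = 36 + (-½ + 16)*307 = 36 + (31/2)*307 = 36 + 9517/2 = 9589/2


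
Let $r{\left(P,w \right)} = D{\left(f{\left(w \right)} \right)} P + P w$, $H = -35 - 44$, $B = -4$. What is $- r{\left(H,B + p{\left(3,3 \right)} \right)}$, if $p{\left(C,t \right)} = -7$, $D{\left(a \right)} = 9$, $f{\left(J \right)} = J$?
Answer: $-158$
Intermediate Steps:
$H = -79$ ($H = -35 - 44 = -79$)
$r{\left(P,w \right)} = 9 P + P w$
$- r{\left(H,B + p{\left(3,3 \right)} \right)} = - \left(-79\right) \left(9 - 11\right) = - \left(-79\right) \left(-2\right) = \left(-1\right) 158 = -158$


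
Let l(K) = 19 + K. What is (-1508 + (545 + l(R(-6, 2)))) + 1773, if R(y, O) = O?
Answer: 831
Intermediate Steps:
(-1508 + (545 + l(R(-6, 2)))) + 1773 = (-1508 + (545 + (19 + 2))) + 1773 = (-1508 + (545 + 21)) + 1773 = (-1508 + 566) + 1773 = -942 + 1773 = 831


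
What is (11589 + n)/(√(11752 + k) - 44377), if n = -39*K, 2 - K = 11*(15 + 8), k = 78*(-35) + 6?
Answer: -316230502/656436367 - 14252*√2257/656436367 ≈ -0.48277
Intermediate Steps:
k = -2724 (k = -2730 + 6 = -2724)
K = -251 (K = 2 - 11*(15 + 8) = 2 - 11*23 = 2 - 1*253 = 2 - 253 = -251)
n = 9789 (n = -39*(-251) = 9789)
(11589 + n)/(√(11752 + k) - 44377) = (11589 + 9789)/(√(11752 - 2724) - 44377) = 21378/(√9028 - 44377) = 21378/(2*√2257 - 44377) = 21378/(-44377 + 2*√2257)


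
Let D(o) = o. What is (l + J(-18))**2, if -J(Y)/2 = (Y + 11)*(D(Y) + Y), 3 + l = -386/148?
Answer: 1422119521/5476 ≈ 2.5970e+5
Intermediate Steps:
l = -415/74 (l = -3 - 386/148 = -3 - 386*1/148 = -3 - 193/74 = -415/74 ≈ -5.6081)
J(Y) = -4*Y*(11 + Y) (J(Y) = -2*(Y + 11)*(Y + Y) = -2*(11 + Y)*2*Y = -4*Y*(11 + Y))
(l + J(-18))**2 = (-415/74 + 4*(-18)*(-11 - 1*(-18)))**2 = (-415/74 + 4*(-18)*(-11 + 18))**2 = (-415/74 + 4*(-18)*7)**2 = (-415/74 - 504)**2 = (-37711/74)**2 = 1422119521/5476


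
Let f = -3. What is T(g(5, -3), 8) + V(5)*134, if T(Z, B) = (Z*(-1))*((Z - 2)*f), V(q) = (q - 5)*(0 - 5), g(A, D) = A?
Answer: 45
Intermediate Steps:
V(q) = 25 - 5*q (V(q) = (-5 + q)*(-5) = 25 - 5*q)
T(Z, B) = -Z*(6 - 3*Z) (T(Z, B) = (Z*(-1))*((Z - 2)*(-3)) = (-Z)*((-2 + Z)*(-3)) = (-Z)*(6 - 3*Z) = -Z*(6 - 3*Z))
T(g(5, -3), 8) + V(5)*134 = 3*5*(-2 + 5) + (25 - 5*5)*134 = 3*5*3 + (25 - 25)*134 = 45 + 0*134 = 45 + 0 = 45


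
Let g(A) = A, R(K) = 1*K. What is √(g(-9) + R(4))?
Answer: I*√5 ≈ 2.2361*I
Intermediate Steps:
R(K) = K
√(g(-9) + R(4)) = √(-9 + 4) = √(-5) = I*√5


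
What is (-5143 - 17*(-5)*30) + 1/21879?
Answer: -56732246/21879 ≈ -2593.0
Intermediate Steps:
(-5143 - 17*(-5)*30) + 1/21879 = (-5143 + 85*30) + 1/21879 = (-5143 + 2550) + 1/21879 = -2593 + 1/21879 = -56732246/21879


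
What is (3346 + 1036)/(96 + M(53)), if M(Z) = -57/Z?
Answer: 232246/5031 ≈ 46.163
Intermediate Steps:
(3346 + 1036)/(96 + M(53)) = (3346 + 1036)/(96 - 57/53) = 4382/(96 - 57*1/53) = 4382/(96 - 57/53) = 4382/(5031/53) = 4382*(53/5031) = 232246/5031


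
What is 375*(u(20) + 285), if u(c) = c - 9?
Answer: 111000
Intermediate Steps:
u(c) = -9 + c
375*(u(20) + 285) = 375*((-9 + 20) + 285) = 375*(11 + 285) = 375*296 = 111000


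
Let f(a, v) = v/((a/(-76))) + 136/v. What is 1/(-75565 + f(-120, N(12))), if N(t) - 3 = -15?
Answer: -15/1133759 ≈ -1.3230e-5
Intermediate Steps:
N(t) = -12 (N(t) = 3 - 15 = -12)
f(a, v) = 136/v - 76*v/a (f(a, v) = v/((a*(-1/76))) + 136/v = v/((-a/76)) + 136/v = v*(-76/a) + 136/v = -76*v/a + 136/v = 136/v - 76*v/a)
1/(-75565 + f(-120, N(12))) = 1/(-75565 + (136/(-12) - 76*(-12)/(-120))) = 1/(-75565 + (136*(-1/12) - 76*(-12)*(-1/120))) = 1/(-75565 + (-34/3 - 38/5)) = 1/(-75565 - 284/15) = 1/(-1133759/15) = -15/1133759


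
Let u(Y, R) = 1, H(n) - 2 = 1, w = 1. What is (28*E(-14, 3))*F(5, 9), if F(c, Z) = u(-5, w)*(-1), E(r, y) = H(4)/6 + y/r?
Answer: -8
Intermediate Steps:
H(n) = 3 (H(n) = 2 + 1 = 3)
E(r, y) = ½ + y/r (E(r, y) = 3/6 + y/r = 3*(⅙) + y/r = ½ + y/r)
F(c, Z) = -1 (F(c, Z) = 1*(-1) = -1)
(28*E(-14, 3))*F(5, 9) = (28*((3 + (½)*(-14))/(-14)))*(-1) = (28*(-(3 - 7)/14))*(-1) = (28*(-1/14*(-4)))*(-1) = (28*(2/7))*(-1) = 8*(-1) = -8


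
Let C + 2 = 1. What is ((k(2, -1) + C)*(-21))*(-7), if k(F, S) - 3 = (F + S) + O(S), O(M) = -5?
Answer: -294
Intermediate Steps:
C = -1 (C = -2 + 1 = -1)
k(F, S) = -2 + F + S (k(F, S) = 3 + ((F + S) - 5) = 3 + (-5 + F + S) = -2 + F + S)
((k(2, -1) + C)*(-21))*(-7) = (((-2 + 2 - 1) - 1)*(-21))*(-7) = ((-1 - 1)*(-21))*(-7) = -2*(-21)*(-7) = 42*(-7) = -294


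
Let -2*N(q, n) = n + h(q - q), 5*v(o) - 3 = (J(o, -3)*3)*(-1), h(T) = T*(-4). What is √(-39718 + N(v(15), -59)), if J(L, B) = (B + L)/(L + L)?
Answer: I*√158754/2 ≈ 199.22*I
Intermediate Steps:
J(L, B) = (B + L)/(2*L) (J(L, B) = (B + L)/((2*L)) = (B + L)*(1/(2*L)) = (B + L)/(2*L))
h(T) = -4*T
v(o) = ⅗ - 3*(-3 + o)/(10*o) (v(o) = ⅗ + ((((-3 + o)/(2*o))*3)*(-1))/5 = ⅗ + ((3*(-3 + o)/(2*o))*(-1))/5 = ⅗ + (-3*(-3 + o)/(2*o))/5 = ⅗ - 3*(-3 + o)/(10*o))
N(q, n) = -n/2 (N(q, n) = -(n - 4*(q - q))/2 = -(n - 4*0)/2 = -(n + 0)/2 = -n/2)
√(-39718 + N(v(15), -59)) = √(-39718 - ½*(-59)) = √(-39718 + 59/2) = √(-79377/2) = I*√158754/2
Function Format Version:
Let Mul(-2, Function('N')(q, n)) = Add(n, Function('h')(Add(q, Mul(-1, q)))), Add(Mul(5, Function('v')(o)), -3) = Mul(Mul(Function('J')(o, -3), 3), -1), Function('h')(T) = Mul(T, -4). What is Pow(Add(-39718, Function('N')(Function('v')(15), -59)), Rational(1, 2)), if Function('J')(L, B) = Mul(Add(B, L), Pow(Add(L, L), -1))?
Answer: Mul(Rational(1, 2), I, Pow(158754, Rational(1, 2))) ≈ Mul(199.22, I)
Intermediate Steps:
Function('J')(L, B) = Mul(Rational(1, 2), Pow(L, -1), Add(B, L)) (Function('J')(L, B) = Mul(Add(B, L), Pow(Mul(2, L), -1)) = Mul(Add(B, L), Mul(Rational(1, 2), Pow(L, -1))) = Mul(Rational(1, 2), Pow(L, -1), Add(B, L)))
Function('h')(T) = Mul(-4, T)
Function('v')(o) = Add(Rational(3, 5), Mul(Rational(-3, 10), Pow(o, -1), Add(-3, o))) (Function('v')(o) = Add(Rational(3, 5), Mul(Rational(1, 5), Mul(Mul(Mul(Rational(1, 2), Pow(o, -1), Add(-3, o)), 3), -1))) = Add(Rational(3, 5), Mul(Rational(1, 5), Mul(Mul(Rational(3, 2), Pow(o, -1), Add(-3, o)), -1))) = Add(Rational(3, 5), Mul(Rational(1, 5), Mul(Rational(-3, 2), Pow(o, -1), Add(-3, o)))) = Add(Rational(3, 5), Mul(Rational(-3, 10), Pow(o, -1), Add(-3, o))))
Function('N')(q, n) = Mul(Rational(-1, 2), n) (Function('N')(q, n) = Mul(Rational(-1, 2), Add(n, Mul(-4, Add(q, Mul(-1, q))))) = Mul(Rational(-1, 2), Add(n, Mul(-4, 0))) = Mul(Rational(-1, 2), Add(n, 0)) = Mul(Rational(-1, 2), n))
Pow(Add(-39718, Function('N')(Function('v')(15), -59)), Rational(1, 2)) = Pow(Add(-39718, Mul(Rational(-1, 2), -59)), Rational(1, 2)) = Pow(Add(-39718, Rational(59, 2)), Rational(1, 2)) = Pow(Rational(-79377, 2), Rational(1, 2)) = Mul(Rational(1, 2), I, Pow(158754, Rational(1, 2)))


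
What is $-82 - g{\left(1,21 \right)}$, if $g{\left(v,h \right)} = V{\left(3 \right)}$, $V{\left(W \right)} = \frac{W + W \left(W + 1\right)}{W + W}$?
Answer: $- \frac{169}{2} \approx -84.5$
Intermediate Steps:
$V{\left(W \right)} = \frac{W + W \left(1 + W\right)}{2 W}$
$g{\left(v,h \right)} = \frac{5}{2}$ ($g{\left(v,h \right)} = 1 + \frac{1}{2} \cdot 3 = 1 + \frac{3}{2} = \frac{5}{2}$)
$-82 - g{\left(1,21 \right)} = -82 - \frac{5}{2} = - \frac{169}{2}$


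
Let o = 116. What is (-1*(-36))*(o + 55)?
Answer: 6156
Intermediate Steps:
(-1*(-36))*(o + 55) = (-1*(-36))*(116 + 55) = 36*171 = 6156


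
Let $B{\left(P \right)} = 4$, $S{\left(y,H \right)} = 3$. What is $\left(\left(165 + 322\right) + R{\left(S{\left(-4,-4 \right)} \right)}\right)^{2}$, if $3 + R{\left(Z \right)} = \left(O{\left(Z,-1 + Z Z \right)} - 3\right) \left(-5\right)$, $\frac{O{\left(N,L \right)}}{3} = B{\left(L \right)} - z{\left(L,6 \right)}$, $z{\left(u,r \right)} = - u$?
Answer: $101761$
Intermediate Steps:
$O{\left(N,L \right)} = 12 + 3 L$ ($O{\left(N,L \right)} = 3 \left(4 - - L\right) = 3 \left(4 + L\right) = 12 + 3 L$)
$R{\left(Z \right)} = -33 - 15 Z^{2}$ ($R{\left(Z \right)} = -3 + \left(\left(12 + 3 \left(-1 + Z Z\right)\right) - 3\right) \left(-5\right) = -3 + \left(\left(12 + 3 \left(-1 + Z^{2}\right)\right) - 3\right) \left(-5\right) = -3 + \left(\left(12 + \left(-3 + 3 Z^{2}\right)\right) - 3\right) \left(-5\right) = -3 + \left(\left(9 + 3 Z^{2}\right) - 3\right) \left(-5\right) = -3 + \left(6 + 3 Z^{2}\right) \left(-5\right) = -3 - \left(30 + 15 Z^{2}\right) = -33 - 15 Z^{2}$)
$\left(\left(165 + 322\right) + R{\left(S{\left(-4,-4 \right)} \right)}\right)^{2} = \left(\left(165 + 322\right) - \left(33 + 15 \cdot 3^{2}\right)\right)^{2} = \left(487 - 168\right)^{2} = 319^{2} = 101761$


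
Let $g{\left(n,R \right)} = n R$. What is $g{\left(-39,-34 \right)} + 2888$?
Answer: $4214$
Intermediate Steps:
$g{\left(n,R \right)} = R n$
$g{\left(-39,-34 \right)} + 2888 = \left(-34\right) \left(-39\right) + 2888 = 1326 + 2888 = 4214$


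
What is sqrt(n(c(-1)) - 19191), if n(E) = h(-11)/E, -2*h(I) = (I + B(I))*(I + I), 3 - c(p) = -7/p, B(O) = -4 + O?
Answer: I*sqrt(76478)/2 ≈ 138.27*I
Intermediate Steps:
c(p) = 3 + 7/p (c(p) = 3 - (-7)/p = 3 + 7/p)
h(I) = -I*(-4 + 2*I) (h(I) = -(I + (-4 + I))*(I + I)/2 = -(-4 + 2*I)*2*I/2 = -I*(-4 + 2*I))
n(E) = -286/E (n(E) = (2*(-11)*(2 - 1*(-11)))/E = (2*(-11)*(2 + 11))/E = (2*(-11)*13)/E = -286/E)
sqrt(n(c(-1)) - 19191) = sqrt(-286/(3 + 7/(-1)) - 19191) = sqrt(-286/(3 + 7*(-1)) - 19191) = sqrt(-286/(3 - 7) - 19191) = sqrt(-286/(-4) - 19191) = sqrt(-286*(-1/4) - 19191) = sqrt(143/2 - 19191) = sqrt(-38239/2) = I*sqrt(76478)/2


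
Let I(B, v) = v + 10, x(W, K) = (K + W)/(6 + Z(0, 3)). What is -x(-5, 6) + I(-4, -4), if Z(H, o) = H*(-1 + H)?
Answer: 35/6 ≈ 5.8333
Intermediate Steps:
x(W, K) = K/6 + W/6 (x(W, K) = (K + W)/(6 + 0*(-1 + 0)) = (K + W)/(6 + 0*(-1)) = (K + W)/(6 + 0) = (K + W)/6 = (K + W)*(⅙) = K/6 + W/6)
I(B, v) = 10 + v
-x(-5, 6) + I(-4, -4) = -((⅙)*6 + (⅙)*(-5)) + (10 - 4) = -(1 - ⅚) + 6 = -1*⅙ + 6 = -⅙ + 6 = 35/6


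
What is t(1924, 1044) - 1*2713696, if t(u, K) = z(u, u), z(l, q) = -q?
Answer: -2715620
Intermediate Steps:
t(u, K) = -u
t(1924, 1044) - 1*2713696 = -1*1924 - 1*2713696 = -1924 - 2713696 = -2715620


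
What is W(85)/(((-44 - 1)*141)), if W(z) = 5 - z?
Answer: 16/1269 ≈ 0.012608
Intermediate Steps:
W(85)/(((-44 - 1)*141)) = (5 - 1*85)/(((-44 - 1)*141)) = (5 - 85)/((-45*141)) = -80/(-6345) = -80*(-1/6345) = 16/1269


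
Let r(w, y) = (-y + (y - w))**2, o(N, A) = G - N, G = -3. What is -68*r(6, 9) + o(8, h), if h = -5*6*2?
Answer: -2459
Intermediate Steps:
h = -60 (h = -30*2 = -60)
o(N, A) = -3 - N
r(w, y) = w**2 (r(w, y) = (-w)**2 = w**2)
-68*r(6, 9) + o(8, h) = -68*6**2 + (-3 - 1*8) = -68*36 + (-3 - 8) = -2448 - 11 = -2459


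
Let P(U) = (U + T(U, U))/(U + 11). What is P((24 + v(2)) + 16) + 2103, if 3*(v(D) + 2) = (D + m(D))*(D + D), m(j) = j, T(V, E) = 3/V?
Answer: 44579497/21190 ≈ 2103.8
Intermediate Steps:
v(D) = -2 + 4*D**2/3 (v(D) = -2 + ((D + D)*(D + D))/3 = -2 + ((2*D)*(2*D))/3 = -2 + (4*D**2)/3 = -2 + 4*D**2/3)
P(U) = (U + 3/U)/(11 + U) (P(U) = (U + 3/U)/(U + 11) = (U + 3/U)/(11 + U))
P((24 + v(2)) + 16) + 2103 = (3 + ((24 + (-2 + (4/3)*2**2)) + 16)**2)/(((24 + (-2 + (4/3)*2**2)) + 16)*(11 + ((24 + (-2 + (4/3)*2**2)) + 16))) + 2103 = (3 + ((24 + (-2 + (4/3)*4)) + 16)**2)/(((24 + (-2 + (4/3)*4)) + 16)*(11 + ((24 + (-2 + (4/3)*4)) + 16))) + 2103 = (3 + ((24 + (-2 + 16/3)) + 16)**2)/(((24 + (-2 + 16/3)) + 16)*(11 + ((24 + (-2 + 16/3)) + 16))) + 2103 = (3 + ((24 + 10/3) + 16)**2)/(((24 + 10/3) + 16)*(11 + ((24 + 10/3) + 16))) + 2103 = (3 + (82/3 + 16)**2)/((82/3 + 16)*(11 + (82/3 + 16))) + 2103 = (3 + (130/3)**2)/((130/3)*(11 + 130/3)) + 2103 = 3*(3 + 16900/9)/(130*(163/3)) + 2103 = (3/130)*(3/163)*(16927/9) + 2103 = 16927/21190 + 2103 = 44579497/21190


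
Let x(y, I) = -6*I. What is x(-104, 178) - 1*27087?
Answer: -28155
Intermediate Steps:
x(-104, 178) - 1*27087 = -6*178 - 1*27087 = -1068 - 27087 = -28155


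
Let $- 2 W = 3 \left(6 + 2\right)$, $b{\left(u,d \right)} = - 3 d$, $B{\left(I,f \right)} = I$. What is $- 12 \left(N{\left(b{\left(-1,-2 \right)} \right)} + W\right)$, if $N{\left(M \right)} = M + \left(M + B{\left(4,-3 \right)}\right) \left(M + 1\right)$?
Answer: $-768$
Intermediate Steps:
$W = -12$ ($W = - \frac{3 \left(6 + 2\right)}{2} = - \frac{3 \cdot 8}{2} = \left(- \frac{1}{2}\right) 24 = -12$)
$N{\left(M \right)} = M + \left(1 + M\right) \left(4 + M\right)$ ($N{\left(M \right)} = M + \left(M + 4\right) \left(M + 1\right) = M + \left(4 + M\right) \left(1 + M\right) = M + \left(1 + M\right) \left(4 + M\right)$)
$- 12 \left(N{\left(b{\left(-1,-2 \right)} \right)} + W\right) = - 12 \left(\left(4 + \left(\left(-3\right) \left(-2\right)\right)^{2} + 6 \left(\left(-3\right) \left(-2\right)\right)\right) - 12\right) = - 12 \left(\left(4 + 6^{2} + 6 \cdot 6\right) - 12\right) = - 12 \left(\left(4 + 36 + 36\right) - 12\right) = - 12 \left(76 - 12\right) = \left(-12\right) 64 = -768$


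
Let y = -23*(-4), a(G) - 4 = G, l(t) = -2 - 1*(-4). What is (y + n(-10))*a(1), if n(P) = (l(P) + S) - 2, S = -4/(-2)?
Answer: 470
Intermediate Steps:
l(t) = 2 (l(t) = -2 + 4 = 2)
S = 2 (S = -4*(-½) = 2)
a(G) = 4 + G
n(P) = 2 (n(P) = (2 + 2) - 2 = 4 - 2 = 2)
y = 92
(y + n(-10))*a(1) = (92 + 2)*(4 + 1) = 94*5 = 470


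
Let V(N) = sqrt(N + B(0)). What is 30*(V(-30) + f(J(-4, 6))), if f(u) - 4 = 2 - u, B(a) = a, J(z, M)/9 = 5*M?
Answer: -7920 + 30*I*sqrt(30) ≈ -7920.0 + 164.32*I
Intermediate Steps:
J(z, M) = 45*M (J(z, M) = 9*(5*M) = 45*M)
f(u) = 6 - u (f(u) = 4 + (2 - u) = 6 - u)
V(N) = sqrt(N) (V(N) = sqrt(N + 0) = sqrt(N))
30*(V(-30) + f(J(-4, 6))) = 30*(sqrt(-30) + (6 - 45*6)) = 30*(I*sqrt(30) + (6 - 1*270)) = 30*(I*sqrt(30) + (6 - 270)) = 30*(I*sqrt(30) - 264) = 30*(-264 + I*sqrt(30)) = -7920 + 30*I*sqrt(30)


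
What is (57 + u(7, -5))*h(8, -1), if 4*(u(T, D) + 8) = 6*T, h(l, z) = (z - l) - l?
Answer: -2023/2 ≈ -1011.5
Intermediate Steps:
h(l, z) = z - 2*l
u(T, D) = -8 + 3*T/2 (u(T, D) = -8 + (6*T)/4 = -8 + 3*T/2)
(57 + u(7, -5))*h(8, -1) = (57 + (-8 + (3/2)*7))*(-1 - 2*8) = (57 + (-8 + 21/2))*(-1 - 16) = (57 + 5/2)*(-17) = (119/2)*(-17) = -2023/2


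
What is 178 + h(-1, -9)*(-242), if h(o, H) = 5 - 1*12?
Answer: 1872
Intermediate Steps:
h(o, H) = -7 (h(o, H) = 5 - 12 = -7)
178 + h(-1, -9)*(-242) = 178 - 7*(-242) = 178 + 1694 = 1872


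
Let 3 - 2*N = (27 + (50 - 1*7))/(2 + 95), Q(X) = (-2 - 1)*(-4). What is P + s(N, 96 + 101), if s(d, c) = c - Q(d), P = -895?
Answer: -710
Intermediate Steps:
Q(X) = 12 (Q(X) = -3*(-4) = 12)
N = 221/194 (N = 3/2 - (27 + (50 - 1*7))/(2*(2 + 95)) = 3/2 - (27 + (50 - 7))/(2*97) = 3/2 - (27 + 43)/(2*97) = 3/2 - 35/97 = 221/194 ≈ 1.1392)
s(d, c) = -12 + c (s(d, c) = c - 1*12 = c - 12 = -12 + c)
P + s(N, 96 + 101) = -895 + (-12 + (96 + 101)) = -895 + (-12 + 197) = -895 + 185 = -710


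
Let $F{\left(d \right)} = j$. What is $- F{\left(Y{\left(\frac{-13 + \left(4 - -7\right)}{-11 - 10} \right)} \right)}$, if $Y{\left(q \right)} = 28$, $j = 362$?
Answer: $-362$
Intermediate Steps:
$F{\left(d \right)} = 362$
$- F{\left(Y{\left(\frac{-13 + \left(4 - -7\right)}{-11 - 10} \right)} \right)} = \left(-1\right) 362 = -362$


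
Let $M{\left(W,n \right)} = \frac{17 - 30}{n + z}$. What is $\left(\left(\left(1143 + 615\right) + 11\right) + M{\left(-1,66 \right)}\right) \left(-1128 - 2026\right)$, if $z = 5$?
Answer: $- \frac{396098244}{71} \approx -5.5788 \cdot 10^{6}$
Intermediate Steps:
$M{\left(W,n \right)} = - \frac{13}{5 + n}$ ($M{\left(W,n \right)} = \frac{17 - 30}{n + 5} = - \frac{13}{5 + n}$)
$\left(\left(\left(1143 + 615\right) + 11\right) + M{\left(-1,66 \right)}\right) \left(-1128 - 2026\right) = \left(\left(\left(1143 + 615\right) + 11\right) - \frac{13}{5 + 66}\right) \left(-1128 - 2026\right) = \left(\left(1758 + 11\right) - \frac{13}{71}\right) \left(-3154\right) = \left(1769 - \frac{13}{71}\right) \left(-3154\right) = \frac{125586}{71} \left(-3154\right) = - \frac{396098244}{71}$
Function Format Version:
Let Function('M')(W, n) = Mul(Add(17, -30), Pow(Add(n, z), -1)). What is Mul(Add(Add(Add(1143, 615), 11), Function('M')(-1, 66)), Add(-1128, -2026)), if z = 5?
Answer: Rational(-396098244, 71) ≈ -5.5788e+6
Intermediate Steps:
Function('M')(W, n) = Mul(-13, Pow(Add(5, n), -1)) (Function('M')(W, n) = Mul(Add(17, -30), Pow(Add(n, 5), -1)) = Mul(-13, Pow(Add(5, n), -1)))
Mul(Add(Add(Add(1143, 615), 11), Function('M')(-1, 66)), Add(-1128, -2026)) = Mul(Add(Add(Add(1143, 615), 11), Mul(-13, Pow(Add(5, 66), -1))), Add(-1128, -2026)) = Mul(Add(Add(1758, 11), Mul(-13, Pow(71, -1))), -3154) = Mul(Add(1769, Mul(-13, Rational(1, 71))), -3154) = Mul(Add(1769, Rational(-13, 71)), -3154) = Mul(Rational(125586, 71), -3154) = Rational(-396098244, 71)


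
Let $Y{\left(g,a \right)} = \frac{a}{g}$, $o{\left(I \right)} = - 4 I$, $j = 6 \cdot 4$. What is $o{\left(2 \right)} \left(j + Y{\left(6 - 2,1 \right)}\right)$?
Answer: $-194$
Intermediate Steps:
$j = 24$
$o{\left(2 \right)} \left(j + Y{\left(6 - 2,1 \right)}\right) = \left(-4\right) 2 \left(24 + 1 \frac{1}{6 - 2}\right) = - 8 \left(24 + 1 \frac{1}{6 - 2}\right) = - 8 \left(24 + 1 \cdot \frac{1}{4}\right) = - 8 \left(24 + \frac{1}{4}\right) = \left(-8\right) \frac{97}{4} = -194$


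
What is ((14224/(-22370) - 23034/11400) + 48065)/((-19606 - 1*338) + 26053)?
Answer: 204279379097/25965082700 ≈ 7.8675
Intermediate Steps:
((14224/(-22370) - 23034/11400) + 48065)/((-19606 - 1*338) + 26053) = ((14224*(-1/22370) - 23034*1/11400) + 48065)/((-19606 - 338) + 26053) = ((-7112/11185 - 3839/1900) + 48065)/(-19944 + 26053) = (-11290403/4250300 + 48065)/6109 = (204279379097/4250300)*(1/6109) = 204279379097/25965082700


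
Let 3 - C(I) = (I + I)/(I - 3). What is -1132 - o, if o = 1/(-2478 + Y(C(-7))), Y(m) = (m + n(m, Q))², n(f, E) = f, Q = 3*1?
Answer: -69837583/61694 ≈ -1132.0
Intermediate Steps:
Q = 3
C(I) = 3 - 2*I/(-3 + I) (C(I) = 3 - (I + I)/(I - 3) = 3 - 2*I/(-3 + I))
Y(m) = 4*m² (Y(m) = (m + m)² = (2*m)² = 4*m²)
o = -25/61694 (o = 1/(-2478 + 4*((-9 - 7)/(-3 - 7))²) = 1/(-2478 + 4*(-16/(-10))²) = 1/(-2478 + 4*(-⅒*(-16))²) = 1/(-2478 + 4*(8/5)²) = 1/(-2478 + 4*(64/25)) = 1/(-2478 + 256/25) = 1/(-61694/25) = -25/61694 ≈ -0.00040523)
-1132 - o = -1132 - 1*(-25/61694) = -1132 + 25/61694 = -69837583/61694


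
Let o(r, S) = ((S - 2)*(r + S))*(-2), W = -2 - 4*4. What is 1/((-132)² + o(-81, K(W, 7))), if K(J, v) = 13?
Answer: 1/18920 ≈ 5.2854e-5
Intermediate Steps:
W = -18 (W = -2 - 16 = -18)
o(r, S) = -2*(-2 + S)*(S + r) (o(r, S) = ((-2 + S)*(S + r))*(-2) = -2*(-2 + S)*(S + r))
1/((-132)² + o(-81, K(W, 7))) = 1/((-132)² + (-2*13² + 4*13 + 4*(-81) - 2*13*(-81))) = 1/(17424 + (-2*169 + 52 - 324 + 2106)) = 1/(17424 + (-338 + 52 - 324 + 2106)) = 1/(17424 + 1496) = 1/18920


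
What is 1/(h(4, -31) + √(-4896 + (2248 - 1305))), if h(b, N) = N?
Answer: -31/4914 - I*√3953/4914 ≈ -0.0063085 - 0.012795*I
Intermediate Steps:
1/(h(4, -31) + √(-4896 + (2248 - 1305))) = 1/(-31 + √(-4896 + (2248 - 1305))) = 1/(-31 + √(-4896 + 943)) = 1/(-31 + √(-3953)) = 1/(-31 + I*√3953)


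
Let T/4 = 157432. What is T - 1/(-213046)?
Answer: 134161031489/213046 ≈ 6.2973e+5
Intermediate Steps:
T = 629728 (T = 4*157432 = 629728)
T - 1/(-213046) = 629728 - 1/(-213046) = 629728 - 1*(-1/213046) = 629728 + 1/213046 = 134161031489/213046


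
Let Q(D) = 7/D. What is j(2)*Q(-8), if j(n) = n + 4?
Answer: -21/4 ≈ -5.2500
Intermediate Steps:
j(n) = 4 + n
j(2)*Q(-8) = (4 + 2)*(7/(-8)) = 6*(7*(-1/8)) = 6*(-7/8) = -21/4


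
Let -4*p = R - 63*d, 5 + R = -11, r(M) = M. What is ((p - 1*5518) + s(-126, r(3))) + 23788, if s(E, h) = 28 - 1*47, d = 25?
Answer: 74595/4 ≈ 18649.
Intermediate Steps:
s(E, h) = -19 (s(E, h) = 28 - 47 = -19)
R = -16 (R = -5 - 11 = -16)
p = 1591/4 (p = -(-16 - 63*25)/4 = -(-16 - 1575)/4 = -¼*(-1591) = 1591/4 ≈ 397.75)
((p - 1*5518) + s(-126, r(3))) + 23788 = ((1591/4 - 1*5518) - 19) + 23788 = ((1591/4 - 5518) - 19) + 23788 = (-20481/4 - 19) + 23788 = -20557/4 + 23788 = 74595/4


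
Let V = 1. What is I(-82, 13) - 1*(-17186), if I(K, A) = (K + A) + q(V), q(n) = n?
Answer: 17118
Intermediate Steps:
I(K, A) = 1 + A + K (I(K, A) = (K + A) + 1 = (A + K) + 1 = 1 + A + K)
I(-82, 13) - 1*(-17186) = (1 + 13 - 82) - 1*(-17186) = -68 + 17186 = 17118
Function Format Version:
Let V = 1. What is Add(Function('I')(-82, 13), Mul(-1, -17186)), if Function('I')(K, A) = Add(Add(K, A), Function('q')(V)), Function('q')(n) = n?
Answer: 17118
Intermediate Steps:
Function('I')(K, A) = Add(1, A, K) (Function('I')(K, A) = Add(Add(K, A), 1) = Add(Add(A, K), 1) = Add(1, A, K))
Add(Function('I')(-82, 13), Mul(-1, -17186)) = Add(Add(1, 13, -82), Mul(-1, -17186)) = Add(-68, 17186) = 17118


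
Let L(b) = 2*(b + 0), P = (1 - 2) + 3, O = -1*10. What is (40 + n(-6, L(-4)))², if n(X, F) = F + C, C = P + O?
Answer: 576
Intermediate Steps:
O = -10
P = 2 (P = -1 + 3 = 2)
C = -8 (C = 2 - 10 = -8)
L(b) = 2*b
n(X, F) = -8 + F (n(X, F) = F - 8 = -8 + F)
(40 + n(-6, L(-4)))² = (40 + (-8 + 2*(-4)))² = (40 + (-8 - 8))² = (40 - 16)² = 24² = 576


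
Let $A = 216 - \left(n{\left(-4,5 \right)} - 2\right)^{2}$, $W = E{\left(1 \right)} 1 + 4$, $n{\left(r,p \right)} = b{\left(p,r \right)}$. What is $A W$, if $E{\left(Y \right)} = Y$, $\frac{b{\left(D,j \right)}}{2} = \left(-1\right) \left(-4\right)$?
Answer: $900$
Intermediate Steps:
$b{\left(D,j \right)} = 8$ ($b{\left(D,j \right)} = 2 \left(\left(-1\right) \left(-4\right)\right) = 2 \cdot 4 = 8$)
$n{\left(r,p \right)} = 8$
$W = 5$ ($W = 1 \cdot 1 + 4 = 1 + 4 = 5$)
$A = 180$ ($A = 216 - \left(8 - 2\right)^{2} = 216 - 6^{2} = 216 - 36 = 180$)
$A W = 180 \cdot 5 = 900$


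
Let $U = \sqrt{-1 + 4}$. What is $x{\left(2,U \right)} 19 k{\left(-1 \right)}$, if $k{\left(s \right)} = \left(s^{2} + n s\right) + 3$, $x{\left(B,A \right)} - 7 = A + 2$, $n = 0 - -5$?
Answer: $-171 - 19 \sqrt{3} \approx -203.91$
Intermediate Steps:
$n = 5$ ($n = 0 + 5 = 5$)
$U = \sqrt{3} \approx 1.732$
$x{\left(B,A \right)} = 9 + A$ ($x{\left(B,A \right)} = 7 + \left(A + 2\right) = 7 + \left(2 + A\right) = 9 + A$)
$k{\left(s \right)} = 3 + s^{2} + 5 s$ ($k{\left(s \right)} = \left(s^{2} + 5 s\right) + 3 = 3 + s^{2} + 5 s$)
$x{\left(2,U \right)} 19 k{\left(-1 \right)} = \left(9 + \sqrt{3}\right) 19 \left(3 + \left(-1\right)^{2} + 5 \left(-1\right)\right) = \left(171 + 19 \sqrt{3}\right) \left(3 + 1 - 5\right) = \left(171 + 19 \sqrt{3}\right) \left(-1\right) = -171 - 19 \sqrt{3}$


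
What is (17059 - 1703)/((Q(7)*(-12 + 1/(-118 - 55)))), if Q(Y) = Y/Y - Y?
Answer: 1328294/6231 ≈ 213.18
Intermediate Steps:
Q(Y) = 1 - Y
(17059 - 1703)/((Q(7)*(-12 + 1/(-118 - 55)))) = (17059 - 1703)/(((1 - 1*7)*(-12 + 1/(-118 - 55)))) = 15356/(((1 - 7)*(-12 + 1/(-173)))) = 15356/((-6*(-12 - 1/173))) = 15356/((-6*(-2077/173))) = 15356/(12462/173) = 15356*(173/12462) = 1328294/6231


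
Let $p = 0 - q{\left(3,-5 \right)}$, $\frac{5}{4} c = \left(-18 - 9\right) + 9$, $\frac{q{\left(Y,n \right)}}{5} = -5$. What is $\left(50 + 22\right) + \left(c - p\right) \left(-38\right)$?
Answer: $\frac{7846}{5} \approx 1569.2$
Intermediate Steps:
$q{\left(Y,n \right)} = -25$ ($q{\left(Y,n \right)} = 5 \left(-5\right) = -25$)
$c = - \frac{72}{5}$ ($c = \frac{4 \left(\left(-18 - 9\right) + 9\right)}{5} = \frac{4 \left(-27 + 9\right)}{5} = \frac{4}{5} \left(-18\right) = - \frac{72}{5} \approx -14.4$)
$p = 25$ ($p = 0 - -25 = 0 + 25 = 25$)
$\left(50 + 22\right) + \left(c - p\right) \left(-38\right) = \left(50 + 22\right) + \left(- \frac{72}{5} - 25\right) \left(-38\right) = 72 + \left(- \frac{72}{5} - 25\right) \left(-38\right) = 72 - - \frac{7486}{5} = 72 + \frac{7486}{5} = \frac{7846}{5}$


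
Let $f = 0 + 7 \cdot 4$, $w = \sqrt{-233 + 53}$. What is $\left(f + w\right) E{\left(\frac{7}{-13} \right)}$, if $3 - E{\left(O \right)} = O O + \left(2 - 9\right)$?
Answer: $\frac{45948}{169} + \frac{9846 i \sqrt{5}}{169} \approx 271.88 + 130.27 i$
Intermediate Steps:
$E{\left(O \right)} = 10 - O^{2}$ ($E{\left(O \right)} = 3 - \left(O O + \left(2 - 9\right)\right) = 3 - \left(O^{2} - 7\right) = 3 - \left(-7 + O^{2}\right) = 10 - O^{2}$)
$w = 6 i \sqrt{5}$ ($w = \sqrt{-180} = 6 i \sqrt{5} \approx 13.416 i$)
$f = 28$ ($f = 0 + 28 = 28$)
$\left(f + w\right) E{\left(\frac{7}{-13} \right)} = \left(28 + 6 i \sqrt{5}\right) \left(10 - \left(\frac{7}{-13}\right)^{2}\right) = \left(28 + 6 i \sqrt{5}\right) \left(10 - \left(7 \left(- \frac{1}{13}\right)\right)^{2}\right) = \left(28 + 6 i \sqrt{5}\right) \left(10 - \left(- \frac{7}{13}\right)^{2}\right) = \left(28 + 6 i \sqrt{5}\right) \left(10 - \frac{49}{169}\right) = \left(28 + 6 i \sqrt{5}\right) \frac{1641}{169} = \frac{45948}{169} + \frac{9846 i \sqrt{5}}{169}$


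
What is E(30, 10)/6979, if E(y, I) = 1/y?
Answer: 1/209370 ≈ 4.7762e-6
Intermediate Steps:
E(30, 10)/6979 = 1/(30*6979) = (1/30)*(1/6979) = 1/209370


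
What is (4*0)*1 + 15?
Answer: 15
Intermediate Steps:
(4*0)*1 + 15 = 0*1 + 15 = 0 + 15 = 15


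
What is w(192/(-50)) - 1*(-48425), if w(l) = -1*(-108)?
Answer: 48533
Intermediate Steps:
w(l) = 108
w(192/(-50)) - 1*(-48425) = 108 - 1*(-48425) = 108 + 48425 = 48533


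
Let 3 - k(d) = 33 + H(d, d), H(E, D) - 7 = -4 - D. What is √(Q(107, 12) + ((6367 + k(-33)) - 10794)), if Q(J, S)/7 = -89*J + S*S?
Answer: 9*I*√866 ≈ 264.85*I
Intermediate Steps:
H(E, D) = 3 - D (H(E, D) = 7 + (-4 - D) = 3 - D)
k(d) = -33 + d (k(d) = 3 - (33 + (3 - d)) = 3 - (36 - d) = 3 + (-36 + d) = -33 + d)
Q(J, S) = -623*J + 7*S² (Q(J, S) = 7*(-89*J + S*S) = 7*(-89*J + S²) = 7*(S² - 89*J) = -623*J + 7*S²)
√(Q(107, 12) + ((6367 + k(-33)) - 10794)) = √((-623*107 + 7*12²) + ((6367 + (-33 - 33)) - 10794)) = √((-66661 + 7*144) + ((6367 - 66) - 10794)) = √((-66661 + 1008) + (6301 - 10794)) = √(-65653 - 4493) = √(-70146) = 9*I*√866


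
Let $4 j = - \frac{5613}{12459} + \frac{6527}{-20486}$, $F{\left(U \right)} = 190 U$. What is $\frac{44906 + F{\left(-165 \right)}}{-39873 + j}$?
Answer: $- \frac{4613288884192}{13569382910073} \approx -0.33998$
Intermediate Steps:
$j = - \frac{65435937}{340313432}$ ($j = \frac{- \frac{5613}{12459} + \frac{6527}{-20486}}{4} = \frac{\left(-5613\right) \frac{1}{12459} + 6527 \left(- \frac{1}{20486}\right)}{4} = \frac{- \frac{1871}{4153} - \frac{6527}{20486}}{4} = \frac{1}{4} \left(- \frac{65435937}{85078358}\right) = - \frac{65435937}{340313432} \approx -0.19228$)
$\frac{44906 + F{\left(-165 \right)}}{-39873 + j} = \frac{44906 + 190 \left(-165\right)}{-39873 - \frac{65435937}{340313432}} = \frac{44906 - 31350}{- \frac{13569382910073}{340313432}} = 13556 \left(- \frac{340313432}{13569382910073}\right) = - \frac{4613288884192}{13569382910073}$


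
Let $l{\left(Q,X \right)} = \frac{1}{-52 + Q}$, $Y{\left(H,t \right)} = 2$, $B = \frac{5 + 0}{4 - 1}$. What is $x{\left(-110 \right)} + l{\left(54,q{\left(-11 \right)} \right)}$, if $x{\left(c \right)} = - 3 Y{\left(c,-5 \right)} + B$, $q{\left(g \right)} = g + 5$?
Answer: $- \frac{23}{6} \approx -3.8333$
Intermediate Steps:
$B = \frac{5}{3} \approx 1.6667$
$q{\left(g \right)} = 5 + g$
$x{\left(c \right)} = - \frac{13}{3}$ ($x{\left(c \right)} = \left(-3\right) 2 + \frac{5}{3} = -6 + \frac{5}{3} = - \frac{13}{3}$)
$x{\left(-110 \right)} + l{\left(54,q{\left(-11 \right)} \right)} = - \frac{13}{3} + \frac{1}{-52 + 54} = - \frac{13}{3} + \frac{1}{2} = - \frac{23}{6}$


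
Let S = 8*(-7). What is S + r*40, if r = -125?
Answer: -5056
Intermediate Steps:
S = -56
S + r*40 = -56 - 125*40 = -56 - 5000 = -5056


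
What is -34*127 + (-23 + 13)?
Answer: -4328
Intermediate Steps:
-34*127 + (-23 + 13) = -4318 - 10 = -4328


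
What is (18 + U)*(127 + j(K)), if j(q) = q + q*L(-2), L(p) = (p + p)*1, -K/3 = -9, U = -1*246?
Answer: -10488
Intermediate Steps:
U = -246
K = 27 (K = -3*(-9) = 27)
L(p) = 2*p (L(p) = (2*p)*1 = 2*p)
j(q) = -3*q (j(q) = q + q*(2*(-2)) = q + q*(-4) = q - 4*q = -3*q)
(18 + U)*(127 + j(K)) = (18 - 246)*(127 - 3*27) = -228*(127 - 81) = -228*46 = -10488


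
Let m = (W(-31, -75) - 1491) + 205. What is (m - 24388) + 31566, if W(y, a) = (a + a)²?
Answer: 28392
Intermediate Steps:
W(y, a) = 4*a² (W(y, a) = (2*a)² = 4*a²)
m = 21214 (m = (4*(-75)² - 1491) + 205 = (4*5625 - 1491) + 205 = (22500 - 1491) + 205 = 21009 + 205 = 21214)
(m - 24388) + 31566 = (21214 - 24388) + 31566 = -3174 + 31566 = 28392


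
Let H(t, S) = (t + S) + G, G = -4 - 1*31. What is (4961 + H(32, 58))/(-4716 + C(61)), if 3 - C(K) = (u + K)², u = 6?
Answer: -2508/4601 ≈ -0.54510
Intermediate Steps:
G = -35 (G = -4 - 31 = -35)
H(t, S) = -35 + S + t (H(t, S) = (t + S) - 35 = (S + t) - 35 = -35 + S + t)
C(K) = 3 - (6 + K)²
(4961 + H(32, 58))/(-4716 + C(61)) = (4961 + (-35 + 58 + 32))/(-4716 + (3 - (6 + 61)²)) = (4961 + 55)/(-4716 + (3 - 1*67²)) = 5016/(-4716 + (3 - 1*4489)) = 5016/(-4716 + (3 - 4489)) = 5016/(-4716 - 4486) = 5016/(-9202) = 5016*(-1/9202) = -2508/4601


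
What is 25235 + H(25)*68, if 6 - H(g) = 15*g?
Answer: 143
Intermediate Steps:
H(g) = 6 - 15*g
25235 + H(25)*68 = 25235 + (6 - 15*25)*68 = 25235 + (6 - 375)*68 = 25235 - 369*68 = 25235 - 25092 = 143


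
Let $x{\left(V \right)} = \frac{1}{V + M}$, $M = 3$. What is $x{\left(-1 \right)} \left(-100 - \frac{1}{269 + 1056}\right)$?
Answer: $- \frac{132501}{2650} \approx -50.0$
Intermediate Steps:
$x{\left(V \right)} = \frac{1}{3 + V}$ ($x{\left(V \right)} = \frac{1}{V + 3} = \frac{1}{3 + V}$)
$x{\left(-1 \right)} \left(-100 - \frac{1}{269 + 1056}\right) = \frac{-100 - \frac{1}{269 + 1056}}{3 - 1} = \frac{-100 - \frac{1}{1325}}{2} = \frac{1}{2} \left(- \frac{132501}{1325}\right) = - \frac{132501}{2650}$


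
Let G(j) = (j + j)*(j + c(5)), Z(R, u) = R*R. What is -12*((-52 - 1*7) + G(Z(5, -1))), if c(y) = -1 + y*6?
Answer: -31692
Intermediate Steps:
c(y) = -1 + 6*y
Z(R, u) = R²
G(j) = 2*j*(29 + j) (G(j) = (j + j)*(j + (-1 + 6*5)) = (2*j)*(j + (-1 + 30)) = (2*j)*(j + 29) = (2*j)*(29 + j) = 2*j*(29 + j))
-12*((-52 - 1*7) + G(Z(5, -1))) = -12*((-52 - 1*7) + 2*5²*(29 + 5²)) = -12*((-52 - 7) + 2*25*(29 + 25)) = -12*(-59 + 2*25*54) = -12*(-59 + 2700) = -12*2641 = -31692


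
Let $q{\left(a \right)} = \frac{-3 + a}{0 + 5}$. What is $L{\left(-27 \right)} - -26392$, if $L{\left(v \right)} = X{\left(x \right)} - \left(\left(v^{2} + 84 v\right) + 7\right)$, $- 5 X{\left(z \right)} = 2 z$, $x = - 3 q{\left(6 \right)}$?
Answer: $\frac{698118}{25} \approx 27925.0$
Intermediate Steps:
$q{\left(a \right)} = - \frac{3}{5} + \frac{a}{5}$ ($q{\left(a \right)} = \frac{-3 + a}{5} = \left(-3 + a\right) \frac{1}{5} = - \frac{3}{5} + \frac{a}{5}$)
$x = - \frac{9}{5}$ ($x = - 3 \left(- \frac{3}{5} + \frac{1}{5} \cdot 6\right) = - 3 \left(- \frac{3}{5} + \frac{6}{5}\right) = \left(-3\right) \frac{3}{5} = - \frac{9}{5} \approx -1.8$)
$X{\left(z \right)} = - \frac{2 z}{5}$
$L{\left(v \right)} = - \frac{157}{25} - v^{2} - 84 v$ ($L{\left(v \right)} = \left(- \frac{2}{5}\right) \left(- \frac{9}{5}\right) - \left(\left(v^{2} + 84 v\right) + 7\right) = \frac{18}{25} - \left(7 + v^{2} + 84 v\right) = - \frac{157}{25} - v^{2} - 84 v$)
$L{\left(-27 \right)} - -26392 = \left(- \frac{157}{25} - \left(-27\right)^{2} - -2268\right) - -26392 = \left(- \frac{157}{25} - 729 + 2268\right) + 26392 = \frac{38318}{25} + 26392 = \frac{698118}{25}$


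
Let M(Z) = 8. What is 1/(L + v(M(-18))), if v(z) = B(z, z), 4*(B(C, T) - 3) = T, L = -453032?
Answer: -1/453027 ≈ -2.2074e-6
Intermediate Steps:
B(C, T) = 3 + T/4
v(z) = 3 + z/4
1/(L + v(M(-18))) = 1/(-453032 + (3 + (1/4)*8)) = 1/(-453032 + (3 + 2)) = 1/(-453032 + 5) = 1/(-453027) = -1/453027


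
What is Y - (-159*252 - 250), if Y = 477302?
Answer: 517620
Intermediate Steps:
Y - (-159*252 - 250) = 477302 - (-159*252 - 250) = 477302 - (-40068 - 250) = 477302 - 1*(-40318) = 477302 + 40318 = 517620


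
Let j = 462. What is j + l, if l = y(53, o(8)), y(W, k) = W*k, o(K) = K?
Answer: 886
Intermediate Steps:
l = 424 (l = 53*8 = 424)
j + l = 462 + 424 = 886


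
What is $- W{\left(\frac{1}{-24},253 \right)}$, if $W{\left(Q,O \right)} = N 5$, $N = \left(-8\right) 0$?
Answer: $0$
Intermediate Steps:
$N = 0$
$W{\left(Q,O \right)} = 0$ ($W{\left(Q,O \right)} = 0 \cdot 5 = 0$)
$- W{\left(\frac{1}{-24},253 \right)} = \left(-1\right) 0 = 0$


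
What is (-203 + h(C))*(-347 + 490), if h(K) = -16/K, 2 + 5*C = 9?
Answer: -214643/7 ≈ -30663.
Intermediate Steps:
C = 7/5 (C = -⅖ + (⅕)*9 = -⅖ + 9/5 = 7/5 ≈ 1.4000)
(-203 + h(C))*(-347 + 490) = (-203 - 16/7/5)*(-347 + 490) = (-203 - 16*5/7)*143 = (-203 - 80/7)*143 = -1501/7*143 = -214643/7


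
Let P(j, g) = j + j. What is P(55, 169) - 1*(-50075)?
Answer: 50185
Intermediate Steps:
P(j, g) = 2*j
P(55, 169) - 1*(-50075) = 2*55 - 1*(-50075) = 110 + 50075 = 50185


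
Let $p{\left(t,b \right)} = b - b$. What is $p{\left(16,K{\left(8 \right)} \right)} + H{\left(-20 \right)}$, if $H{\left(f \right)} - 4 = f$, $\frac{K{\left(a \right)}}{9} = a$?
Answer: $-16$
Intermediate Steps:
$K{\left(a \right)} = 9 a$
$H{\left(f \right)} = 4 + f$
$p{\left(t,b \right)} = 0$
$p{\left(16,K{\left(8 \right)} \right)} + H{\left(-20 \right)} = 0 + \left(4 - 20\right) = 0 - 16 = -16$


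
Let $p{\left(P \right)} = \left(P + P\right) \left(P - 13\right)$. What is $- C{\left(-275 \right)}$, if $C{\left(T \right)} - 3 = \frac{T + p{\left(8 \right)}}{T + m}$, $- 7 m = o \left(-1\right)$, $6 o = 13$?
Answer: $- \frac{49521}{11537} \approx -4.2924$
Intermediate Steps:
$o = \frac{13}{6}$ ($o = \frac{1}{6} \cdot 13 = \frac{13}{6} \approx 2.1667$)
$p{\left(P \right)} = 2 P \left(-13 + P\right)$
$m = \frac{13}{42}$ ($m = - \frac{\frac{13}{6} \left(-1\right)}{7} = \left(- \frac{1}{7}\right) \left(- \frac{13}{6}\right) = \frac{13}{42} \approx 0.30952$)
$C{\left(T \right)} = 3 + \frac{-80 + T}{\frac{13}{42} + T}$ ($C{\left(T \right)} = 3 + \frac{T + 2 \cdot 8 \left(-13 + 8\right)}{T + \frac{13}{42}} = 3 + \frac{T + 2 \cdot 8 \left(-5\right)}{\frac{13}{42} + T} = 3 + \frac{T - 80}{\frac{13}{42} + T} = 3 + \frac{-80 + T}{\frac{13}{42} + T}$)
$- C{\left(-275 \right)} = - \frac{3 \left(-1107 + 56 \left(-275\right)\right)}{13 + 42 \left(-275\right)} = - \frac{3 \left(-1107 - 15400\right)}{13 - 11550} = - \frac{3 \left(-16507\right)}{-11537} = - \frac{3 \left(-1\right) \left(-16507\right)}{11537} = \left(-1\right) \frac{49521}{11537} = - \frac{49521}{11537}$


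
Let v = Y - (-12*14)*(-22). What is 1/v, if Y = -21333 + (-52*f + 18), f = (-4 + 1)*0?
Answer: -1/25011 ≈ -3.9982e-5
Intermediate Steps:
f = 0 (f = -3*0 = 0)
Y = -21315 (Y = -21333 + (-52*0 + 18) = -21333 + (0 + 18) = -21333 + 18 = -21315)
v = -25011 (v = -21315 - (-12*14)*(-22) = -21315 - (-168)*(-22) = -21315 - 1*3696 = -21315 - 3696 = -25011)
1/v = 1/(-25011) = -1/25011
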